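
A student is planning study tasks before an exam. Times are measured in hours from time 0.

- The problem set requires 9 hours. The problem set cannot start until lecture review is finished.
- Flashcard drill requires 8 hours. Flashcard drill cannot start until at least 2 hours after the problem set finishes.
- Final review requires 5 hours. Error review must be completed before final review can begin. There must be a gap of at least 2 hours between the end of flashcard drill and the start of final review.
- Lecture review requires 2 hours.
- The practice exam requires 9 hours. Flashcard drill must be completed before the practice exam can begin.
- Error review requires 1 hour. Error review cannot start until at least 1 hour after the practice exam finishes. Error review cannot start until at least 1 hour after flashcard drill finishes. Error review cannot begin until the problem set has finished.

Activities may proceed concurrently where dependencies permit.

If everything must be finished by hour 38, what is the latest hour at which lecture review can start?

1

Final review has no dependents, so it just needs to finish by hour 38. Starting by 38 − 5 = hour 33 achieves that.
Error review feeds into final review (must start by hour 33); so error review must finish by hour 33 and therefore start by hour 32.
The practice exam feeds into error review (must start by hour 32, minus 1-hour gap → hour 31); so the practice exam must finish by hour 31 and therefore start by hour 22.
Flashcard drill must finish in time for the practice exam (must start by hour 22); error review (must start by hour 32, minus 1-hour gap → hour 31); final review (must start by hour 33, minus 2-hour gap → hour 31). The tightest is hour 22, so flashcard drill must start by 22 − 8 = hour 14.
For the problem set: flashcard drill (must start by hour 14, minus 2-hour gap → hour 12); error review (must start by hour 32). The most restrictive is hour 12; with a 9-hour duration, the problem set must start by hour 3.
Lecture review has to be done before the problem set (must start by hour 3). That means finishing by hour 3, i.e. starting by 3 − 2 = hour 1.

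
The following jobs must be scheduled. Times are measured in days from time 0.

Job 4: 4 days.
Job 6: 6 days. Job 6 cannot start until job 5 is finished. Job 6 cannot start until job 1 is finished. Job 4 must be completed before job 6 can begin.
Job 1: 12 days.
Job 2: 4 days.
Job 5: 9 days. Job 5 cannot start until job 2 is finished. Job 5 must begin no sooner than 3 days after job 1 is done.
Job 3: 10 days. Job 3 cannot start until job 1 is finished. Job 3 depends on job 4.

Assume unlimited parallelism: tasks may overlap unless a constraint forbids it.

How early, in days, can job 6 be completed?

30

Job 4 can start immediately at day 0; it finishes at day 4.
Nothing blocks job 2, so it runs from day 0 to day 4.
Nothing blocks job 1, so it runs from day 0 to day 12.
Job 5 cannot start until job 2 (finishes day 4); job 1 (finishes day 12, plus 3-day gap → day 15). The controlling bound is day 15, so job 5 finishes at 15 + 9 = day 24.
For job 6: job 5 (finishes day 24); job 1 (finishes day 12); job 4 (finishes day 4). Taking the maximum gives a start of day 24, and it finishes at 24 + 6 = day 30.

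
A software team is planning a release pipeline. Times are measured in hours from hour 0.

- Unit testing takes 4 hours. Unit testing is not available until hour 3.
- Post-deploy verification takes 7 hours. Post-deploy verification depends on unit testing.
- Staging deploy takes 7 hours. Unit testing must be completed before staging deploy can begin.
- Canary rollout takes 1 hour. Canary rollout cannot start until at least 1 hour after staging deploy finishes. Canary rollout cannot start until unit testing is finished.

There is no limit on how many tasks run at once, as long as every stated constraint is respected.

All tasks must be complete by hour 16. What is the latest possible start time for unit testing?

Canary rollout has no dependents, so it just needs to finish by hour 16. Starting by 16 − 1 = hour 15 achieves that.
Since canary rollout (must start by hour 15, minus 1-hour gap → hour 14) depends on it, staging deploy must finish by hour 14. Backing off its 7-hour duration gives a latest start of hour 7.
Post-deploy verification must finish by hour 16; it takes 7 hours, so it must start by 16 − 7 = hour 9.
Unit testing feeds staging deploy (must start by hour 7); canary rollout (must start by hour 15); post-deploy verification (must start by hour 9). Taking the minimum, unit testing must finish by hour 7 and start by 7 − 4 = hour 3.

3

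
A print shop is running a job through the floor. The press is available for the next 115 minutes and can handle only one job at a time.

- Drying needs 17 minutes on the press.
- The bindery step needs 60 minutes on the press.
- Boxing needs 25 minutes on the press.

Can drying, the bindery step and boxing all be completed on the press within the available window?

Yes

Running back to back, the jobs need 17 + 60 + 25 = 102 minutes on the press.
Since 102 ≤ 115, they fit within the window.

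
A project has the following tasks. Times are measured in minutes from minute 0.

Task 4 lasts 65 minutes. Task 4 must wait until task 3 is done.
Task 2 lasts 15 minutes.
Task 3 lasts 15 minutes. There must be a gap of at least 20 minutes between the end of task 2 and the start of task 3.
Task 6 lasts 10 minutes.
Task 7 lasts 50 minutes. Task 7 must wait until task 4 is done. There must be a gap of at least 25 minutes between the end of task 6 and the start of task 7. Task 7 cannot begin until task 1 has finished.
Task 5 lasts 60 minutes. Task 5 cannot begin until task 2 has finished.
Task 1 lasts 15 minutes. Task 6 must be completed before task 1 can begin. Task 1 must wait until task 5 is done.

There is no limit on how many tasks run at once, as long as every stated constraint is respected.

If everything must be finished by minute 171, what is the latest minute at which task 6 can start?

Nothing follows task 7; the deadline of minute 171 is its only limit. It must start by 171 − 50 = minute 121.
Since task 7 (must start by minute 121) depends on it, task 1 must finish by minute 121. Backing off its 15-minute duration gives a latest start of minute 106.
Task 6 has several dependents: task 1 (must start by minute 106); task 7 (must start by minute 121, minus 25-minute gap → minute 96). The earliest of those limits is minute 96, so task 6 must start by 96 − 10 = minute 86.

86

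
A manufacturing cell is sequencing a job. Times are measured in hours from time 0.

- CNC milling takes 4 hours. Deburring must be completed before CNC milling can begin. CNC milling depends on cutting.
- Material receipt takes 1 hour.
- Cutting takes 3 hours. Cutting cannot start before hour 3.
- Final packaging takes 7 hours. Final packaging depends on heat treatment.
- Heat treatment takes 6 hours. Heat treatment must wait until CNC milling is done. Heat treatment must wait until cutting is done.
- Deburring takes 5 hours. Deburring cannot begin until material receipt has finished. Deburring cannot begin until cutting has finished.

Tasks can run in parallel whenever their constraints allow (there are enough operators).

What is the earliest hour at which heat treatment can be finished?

After its own release at hour 3, cutting can start at hour 3 and finishes at hour 6.
Nothing blocks material receipt, so it runs from hour 0 to hour 1.
Deburring cannot start until material receipt (finishes hour 1); cutting (finishes hour 6). The controlling bound is hour 6, so deburring finishes at 6 + 5 = hour 11.
CNC milling has to wait for deburring (finishes hour 11); cutting (finishes hour 6). The latest of these is hour 11, so CNC milling runs hour 11 to 11 + 4 = hour 15.
Heat treatment cannot start until CNC milling (finishes hour 15); cutting (finishes hour 6). The controlling bound is hour 15, so heat treatment finishes at 15 + 6 = hour 21.

21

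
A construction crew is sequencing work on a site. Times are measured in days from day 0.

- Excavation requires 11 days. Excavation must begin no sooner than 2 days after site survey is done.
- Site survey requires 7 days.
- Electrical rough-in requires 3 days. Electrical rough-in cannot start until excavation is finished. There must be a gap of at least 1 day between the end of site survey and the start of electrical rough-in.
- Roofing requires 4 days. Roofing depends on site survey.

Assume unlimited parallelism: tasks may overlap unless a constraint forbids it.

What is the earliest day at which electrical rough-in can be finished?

Site survey can start immediately at day 0; it finishes at day 7.
Excavation cannot begin until site survey (finishes day 7, plus 2-day gap → day 9). It runs from day 9 to 9 + 11 = day 20.
For electrical rough-in: excavation (finishes day 20); site survey (finishes day 7, plus 1-day gap → day 8). Taking the maximum gives a start of day 20, and it finishes at 20 + 3 = day 23.

23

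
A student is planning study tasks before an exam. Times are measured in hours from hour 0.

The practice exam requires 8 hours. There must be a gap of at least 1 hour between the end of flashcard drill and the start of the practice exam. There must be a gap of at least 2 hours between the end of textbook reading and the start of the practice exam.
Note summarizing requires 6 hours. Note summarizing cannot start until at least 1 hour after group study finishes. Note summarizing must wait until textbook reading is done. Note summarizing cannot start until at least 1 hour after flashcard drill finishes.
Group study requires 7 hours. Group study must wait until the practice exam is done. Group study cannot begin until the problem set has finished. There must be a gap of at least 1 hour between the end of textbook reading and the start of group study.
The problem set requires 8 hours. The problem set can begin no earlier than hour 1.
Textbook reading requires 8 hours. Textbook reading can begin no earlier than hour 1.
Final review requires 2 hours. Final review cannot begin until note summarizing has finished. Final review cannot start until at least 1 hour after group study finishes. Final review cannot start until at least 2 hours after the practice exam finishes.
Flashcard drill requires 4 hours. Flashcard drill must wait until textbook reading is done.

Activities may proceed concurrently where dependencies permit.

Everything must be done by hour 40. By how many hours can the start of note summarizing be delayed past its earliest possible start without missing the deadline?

After its own release at hour 1, the problem set can start at hour 1 and finishes at hour 9.
Textbook reading cannot begin until its own release at hour 1. It runs from hour 1 to 1 + 8 = hour 9.
Flashcard drill waits on textbook reading (finishes hour 9), so it starts at hour 9 and finishes at 9 + 4 = hour 13.
The practice exam has to wait for flashcard drill (finishes hour 13, plus 1-hour gap → hour 14); textbook reading (finishes hour 9, plus 2-hour gap → hour 11). The latest of these is hour 14, so the practice exam runs hour 14 to 14 + 8 = hour 22.
For group study: the practice exam (finishes hour 22); the problem set (finishes hour 9); textbook reading (finishes hour 9, plus 1-hour gap → hour 10). Taking the maximum gives a start of hour 22, and it finishes at 22 + 7 = hour 29.
Note summarizing has to wait for group study (finishes hour 29, plus 1-hour gap → hour 30); textbook reading (finishes hour 9); flashcard drill (finishes hour 13, plus 1-hour gap → hour 14). The latest of these is hour 30, so note summarizing runs hour 30 to 30 + 6 = hour 36.

Working backward from the deadline:
Final review has no dependents, so it just needs to finish by hour 40. Starting by 40 − 2 = hour 38 achieves that.
Since final review (must start by hour 38) depends on it, note summarizing must finish by hour 38. Backing off its 6-hour duration gives a latest start of hour 32.
So note summarizing can start as early as hour 30 and as late as hour 32, giving 32 − 30 = 2 hours of slack.

2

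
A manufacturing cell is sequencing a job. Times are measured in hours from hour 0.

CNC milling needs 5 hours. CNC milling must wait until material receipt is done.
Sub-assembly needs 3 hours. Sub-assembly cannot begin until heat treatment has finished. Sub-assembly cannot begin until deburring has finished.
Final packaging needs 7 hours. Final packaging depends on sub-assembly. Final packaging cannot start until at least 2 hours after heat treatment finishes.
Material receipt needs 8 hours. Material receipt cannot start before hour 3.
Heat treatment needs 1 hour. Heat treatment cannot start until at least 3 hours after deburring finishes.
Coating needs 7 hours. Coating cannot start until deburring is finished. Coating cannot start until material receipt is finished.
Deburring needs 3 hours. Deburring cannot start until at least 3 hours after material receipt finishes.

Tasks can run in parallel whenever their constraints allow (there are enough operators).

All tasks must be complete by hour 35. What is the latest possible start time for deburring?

Final packaging must finish by hour 35; it takes 7 hours, so it must start by 35 − 7 = hour 28.
Sub-assembly must finish before final packaging (must start by hour 28). With a 3-hour duration, sub-assembly must start by 28 − 3 = hour 25.
For heat treatment: sub-assembly (must start by hour 25); final packaging (must start by hour 28, minus 2-hour gap → hour 26). The most restrictive is hour 25; with a 1-hour duration, heat treatment must start by hour 24.
To finish by hour 35, coating (duration 7) must start no later than hour 28.
Deburring must finish in time for heat treatment (must start by hour 24, minus 3-hour gap → hour 21); coating (must start by hour 28); sub-assembly (must start by hour 25). The tightest is hour 21, so deburring must start by 21 − 3 = hour 18.

18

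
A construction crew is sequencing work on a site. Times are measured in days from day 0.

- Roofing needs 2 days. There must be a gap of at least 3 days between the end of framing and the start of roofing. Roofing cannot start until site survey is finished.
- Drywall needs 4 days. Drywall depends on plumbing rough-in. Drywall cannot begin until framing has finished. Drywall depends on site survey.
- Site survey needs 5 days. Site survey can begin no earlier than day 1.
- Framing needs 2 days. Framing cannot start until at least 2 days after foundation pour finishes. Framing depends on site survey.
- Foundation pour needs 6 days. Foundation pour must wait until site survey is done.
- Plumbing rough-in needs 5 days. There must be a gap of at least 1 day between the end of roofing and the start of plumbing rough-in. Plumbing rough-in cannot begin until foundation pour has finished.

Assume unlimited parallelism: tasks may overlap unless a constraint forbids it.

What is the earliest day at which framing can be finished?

Site survey cannot begin until its own release at day 1. It runs from day 1 to 1 + 5 = day 6.
Foundation pour waits on site survey (finishes day 6), so it starts at day 6 and finishes at 6 + 6 = day 12.
Framing has to wait for foundation pour (finishes day 12, plus 2-day gap → day 14); site survey (finishes day 6). The latest of these is day 14, so framing runs day 14 to 14 + 2 = day 16.

16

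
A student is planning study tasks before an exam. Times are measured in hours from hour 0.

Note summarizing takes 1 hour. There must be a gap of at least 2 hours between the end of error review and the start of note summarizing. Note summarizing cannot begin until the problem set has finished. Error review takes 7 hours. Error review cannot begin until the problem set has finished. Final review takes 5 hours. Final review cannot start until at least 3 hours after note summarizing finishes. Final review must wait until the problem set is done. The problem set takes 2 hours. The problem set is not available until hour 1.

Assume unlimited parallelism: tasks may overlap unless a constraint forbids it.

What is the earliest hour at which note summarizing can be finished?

13

The problem set waits on its own release at hour 1, so it starts at hour 1 and finishes at 1 + 2 = hour 3.
After the problem set (finishes hour 3), error review can start at hour 3 and finishes at hour 10.
Note summarizing cannot start until error review (finishes hour 10, plus 2-hour gap → hour 12); the problem set (finishes hour 3). The controlling bound is hour 12, so note summarizing finishes at 12 + 1 = hour 13.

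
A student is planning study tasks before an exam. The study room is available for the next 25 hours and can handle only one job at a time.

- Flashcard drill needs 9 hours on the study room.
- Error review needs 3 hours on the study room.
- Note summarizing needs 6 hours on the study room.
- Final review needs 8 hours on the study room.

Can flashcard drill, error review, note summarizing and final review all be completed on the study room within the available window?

Running back to back, the jobs need 9 + 3 + 6 + 8 = 26 hours on the study room.
Since 26 > 25, they cannot all fit.

No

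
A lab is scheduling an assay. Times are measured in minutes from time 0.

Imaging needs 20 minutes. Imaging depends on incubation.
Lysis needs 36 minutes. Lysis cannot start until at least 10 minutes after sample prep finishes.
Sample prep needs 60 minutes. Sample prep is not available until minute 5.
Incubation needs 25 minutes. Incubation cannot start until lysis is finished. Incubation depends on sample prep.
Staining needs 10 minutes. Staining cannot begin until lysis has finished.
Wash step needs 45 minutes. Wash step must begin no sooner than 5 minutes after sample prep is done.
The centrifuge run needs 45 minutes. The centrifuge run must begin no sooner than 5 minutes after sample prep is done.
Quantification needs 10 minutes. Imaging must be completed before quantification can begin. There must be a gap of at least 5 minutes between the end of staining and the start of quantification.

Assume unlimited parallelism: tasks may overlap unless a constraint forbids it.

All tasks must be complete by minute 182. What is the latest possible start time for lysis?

91

Quantification has no dependents, so it just needs to finish by minute 182. Starting by 182 − 10 = minute 172 achieves that.
Imaging must finish before quantification (must start by minute 172). With a 20-minute duration, imaging must start by 172 − 20 = minute 152.
Since imaging (must start by minute 152) depends on it, incubation must finish by minute 152. Backing off its 25-minute duration gives a latest start of minute 127.
Staining feeds into quantification (must start by minute 172, minus 5-minute gap → minute 167); so staining must finish by minute 167 and therefore start by minute 157.
For lysis: incubation (must start by minute 127); staining (must start by minute 157). The most restrictive is minute 127; with a 36-minute duration, lysis must start by minute 91.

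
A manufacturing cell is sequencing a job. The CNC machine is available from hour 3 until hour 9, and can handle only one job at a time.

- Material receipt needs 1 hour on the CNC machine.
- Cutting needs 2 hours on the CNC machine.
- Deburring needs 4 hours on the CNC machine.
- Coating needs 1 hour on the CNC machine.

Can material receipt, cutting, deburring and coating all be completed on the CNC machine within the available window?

The CNC machine window is 9 − 3 = 6 hours.
Running back to back, the jobs need 1 + 2 + 4 + 1 = 8 hours on the CNC machine.
Since 8 > 6, they cannot all fit.

No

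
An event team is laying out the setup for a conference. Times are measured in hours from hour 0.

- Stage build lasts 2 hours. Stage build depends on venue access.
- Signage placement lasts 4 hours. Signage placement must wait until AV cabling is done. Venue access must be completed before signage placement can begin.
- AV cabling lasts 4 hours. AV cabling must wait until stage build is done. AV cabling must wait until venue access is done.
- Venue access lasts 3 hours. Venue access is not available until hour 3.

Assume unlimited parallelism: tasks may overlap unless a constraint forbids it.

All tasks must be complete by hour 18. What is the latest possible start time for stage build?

To finish by hour 18, signage placement (duration 4) must start no later than hour 14.
AV cabling has to be done before signage placement (must start by hour 14). That means finishing by hour 14, i.e. starting by 14 − 4 = hour 10.
Since AV cabling (must start by hour 10) depends on it, stage build must finish by hour 10. Backing off its 2-hour duration gives a latest start of hour 8.

8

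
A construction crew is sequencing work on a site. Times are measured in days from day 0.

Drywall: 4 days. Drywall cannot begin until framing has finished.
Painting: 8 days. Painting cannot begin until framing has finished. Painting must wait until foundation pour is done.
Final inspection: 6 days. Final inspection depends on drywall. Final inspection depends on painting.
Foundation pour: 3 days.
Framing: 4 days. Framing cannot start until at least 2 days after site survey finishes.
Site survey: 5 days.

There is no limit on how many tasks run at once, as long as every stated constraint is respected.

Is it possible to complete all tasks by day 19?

No

Nothing blocks foundation pour, so it runs from day 0 to day 3.
Nothing blocks site survey, so it runs from day 0 to day 5.
Framing cannot begin until site survey (finishes day 5, plus 2-day gap → day 7). It runs from day 7 to 7 + 4 = day 11.
Painting has to wait for framing (finishes day 11); foundation pour (finishes day 3). The latest of these is day 11, so painting runs day 11 to 11 + 8 = day 19.
Drywall cannot begin until framing (finishes day 11). It runs from day 11 to 11 + 4 = day 15.
Final inspection cannot start until drywall (finishes day 15); painting (finishes day 19). The controlling bound is day 19, so final inspection finishes at 19 + 6 = day 25.
The earliest everything can be done is day 25, which is after the deadline of 19, so it is not possible.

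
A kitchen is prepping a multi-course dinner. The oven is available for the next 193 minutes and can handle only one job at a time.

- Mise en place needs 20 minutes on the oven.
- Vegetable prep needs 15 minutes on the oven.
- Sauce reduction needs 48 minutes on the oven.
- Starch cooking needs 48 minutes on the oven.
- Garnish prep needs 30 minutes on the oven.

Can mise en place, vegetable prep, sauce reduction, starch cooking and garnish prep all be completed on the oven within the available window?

Yes

Running back to back, the jobs need 20 + 15 + 48 + 48 + 30 = 161 minutes on the oven.
Since 161 ≤ 193, they fit within the window.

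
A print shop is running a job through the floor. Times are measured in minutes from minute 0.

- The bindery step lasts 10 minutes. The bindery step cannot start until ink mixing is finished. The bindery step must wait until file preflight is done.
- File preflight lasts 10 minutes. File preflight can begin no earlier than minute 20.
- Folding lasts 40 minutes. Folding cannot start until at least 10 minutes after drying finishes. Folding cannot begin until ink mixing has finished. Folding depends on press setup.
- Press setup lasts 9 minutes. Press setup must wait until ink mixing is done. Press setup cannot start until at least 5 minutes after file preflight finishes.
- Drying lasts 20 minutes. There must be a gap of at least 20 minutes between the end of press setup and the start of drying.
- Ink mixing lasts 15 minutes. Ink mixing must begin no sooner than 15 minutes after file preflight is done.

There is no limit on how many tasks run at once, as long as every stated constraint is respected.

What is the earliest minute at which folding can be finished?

159

File preflight cannot begin until its own release at minute 20. It runs from minute 20 to 20 + 10 = minute 30.
Ink mixing waits on file preflight (finishes minute 30, plus 15-minute gap → minute 45), so it starts at minute 45 and finishes at 45 + 15 = minute 60.
Press setup has to wait for ink mixing (finishes minute 60); file preflight (finishes minute 30, plus 5-minute gap → minute 35). The latest of these is minute 60, so press setup runs minute 60 to 60 + 9 = minute 69.
Drying cannot begin until press setup (finishes minute 69, plus 20-minute gap → minute 89). It runs from minute 89 to 89 + 20 = minute 109.
Folding needs all of drying (finishes minute 109, plus 10-minute gap → minute 119); ink mixing (finishes minute 60); press setup (finishes minute 69). That puts its earliest start at minute 119; it finishes at 119 + 40 = minute 159.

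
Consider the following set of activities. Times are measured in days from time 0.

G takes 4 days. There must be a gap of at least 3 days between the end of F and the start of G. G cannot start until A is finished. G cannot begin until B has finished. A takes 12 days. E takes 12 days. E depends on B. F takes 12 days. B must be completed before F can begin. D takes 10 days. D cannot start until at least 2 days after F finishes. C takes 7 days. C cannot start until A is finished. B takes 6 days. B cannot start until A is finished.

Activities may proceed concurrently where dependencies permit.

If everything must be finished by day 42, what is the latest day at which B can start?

Nothing follows E; the deadline of day 42 is its only limit. It must start by 42 − 12 = day 30.
D has no dependents, so it just needs to finish by day 42. Starting by 42 − 10 = day 32 achieves that.
Nothing follows G; the deadline of day 42 is its only limit. It must start by 42 − 4 = day 38.
For F: D (must start by day 32, minus 2-day gap → day 30); G (must start by day 38, minus 3-day gap → day 35). The most restrictive is day 30; with a 12-day duration, F must start by day 18.
B has several dependents: E (must start by day 30); F (must start by day 18); G (must start by day 38). The earliest of those limits is day 18, so B must start by 18 − 6 = day 12.

12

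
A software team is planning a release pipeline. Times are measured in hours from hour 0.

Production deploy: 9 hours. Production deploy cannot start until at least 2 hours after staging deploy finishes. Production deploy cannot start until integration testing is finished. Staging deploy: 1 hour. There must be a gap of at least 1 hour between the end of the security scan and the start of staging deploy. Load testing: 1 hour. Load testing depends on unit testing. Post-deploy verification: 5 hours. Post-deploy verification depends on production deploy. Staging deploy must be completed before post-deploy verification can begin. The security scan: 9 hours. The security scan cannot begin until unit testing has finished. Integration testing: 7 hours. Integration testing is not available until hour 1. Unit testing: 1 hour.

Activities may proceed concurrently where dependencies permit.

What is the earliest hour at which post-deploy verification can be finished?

28

Integration testing cannot begin until its own release at hour 1. It runs from hour 1 to 1 + 7 = hour 8.
Unit testing has no prerequisites, so it starts at hour 0 and finishes at hour 1.
The security scan cannot begin until unit testing (finishes hour 1). It runs from hour 1 to 1 + 9 = hour 10.
Staging deploy waits on the security scan (finishes hour 10, plus 1-hour gap → hour 11), so it starts at hour 11 and finishes at 11 + 1 = hour 12.
Production deploy needs all of staging deploy (finishes hour 12, plus 2-hour gap → hour 14); integration testing (finishes hour 8). That puts its earliest start at hour 14; it finishes at 14 + 9 = hour 23.
Post-deploy verification cannot start until production deploy (finishes hour 23); staging deploy (finishes hour 12). The controlling bound is hour 23, so post-deploy verification finishes at 23 + 5 = hour 28.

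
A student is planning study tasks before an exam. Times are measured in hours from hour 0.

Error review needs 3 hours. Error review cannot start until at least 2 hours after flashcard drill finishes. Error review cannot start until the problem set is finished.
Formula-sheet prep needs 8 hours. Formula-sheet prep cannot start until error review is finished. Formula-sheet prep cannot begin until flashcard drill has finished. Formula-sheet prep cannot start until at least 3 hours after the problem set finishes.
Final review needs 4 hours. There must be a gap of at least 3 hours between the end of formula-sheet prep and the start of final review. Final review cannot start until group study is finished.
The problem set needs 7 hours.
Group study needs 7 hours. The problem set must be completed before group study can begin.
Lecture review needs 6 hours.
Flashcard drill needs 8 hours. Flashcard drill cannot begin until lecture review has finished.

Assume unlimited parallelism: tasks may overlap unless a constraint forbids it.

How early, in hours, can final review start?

30

The problem set has no prerequisites, so it starts at hour 0 and finishes at hour 7.
Group study waits on the problem set (finishes hour 7), so it starts at hour 7 and finishes at 7 + 7 = hour 14.
Lecture review can start immediately at hour 0; it finishes at hour 6.
After lecture review (finishes hour 6), flashcard drill can start at hour 6 and finishes at hour 14.
For error review: flashcard drill (finishes hour 14, plus 2-hour gap → hour 16); the problem set (finishes hour 7). Taking the maximum gives a start of hour 16, and it finishes at 16 + 3 = hour 19.
For formula-sheet prep: error review (finishes hour 19); flashcard drill (finishes hour 14); the problem set (finishes hour 7, plus 3-hour gap → hour 10). Taking the maximum gives a start of hour 19, and it finishes at 19 + 8 = hour 27.
Final review waits on formula-sheet prep (finishes hour 27, plus 3-hour gap → hour 30); group study (finishes hour 14). The latest of these is hour 30, which is the earliest final review can start.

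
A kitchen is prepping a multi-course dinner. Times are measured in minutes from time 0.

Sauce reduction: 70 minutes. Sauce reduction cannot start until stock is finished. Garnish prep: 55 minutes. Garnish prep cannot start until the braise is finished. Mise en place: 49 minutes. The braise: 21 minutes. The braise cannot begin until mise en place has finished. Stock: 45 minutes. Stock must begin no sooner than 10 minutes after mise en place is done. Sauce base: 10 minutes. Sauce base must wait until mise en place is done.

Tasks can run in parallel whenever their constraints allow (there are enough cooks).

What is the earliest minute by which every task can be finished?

174

Mise en place has no prerequisites, so it starts at minute 0 and finishes at minute 49.
The braise cannot begin until mise en place (finishes minute 49). It runs from minute 49 to 49 + 21 = minute 70.
Garnish prep waits on the braise (finishes minute 70), so it starts at minute 70 and finishes at 70 + 55 = minute 125.
After mise en place (finishes minute 49), sauce base can start at minute 49 and finishes at minute 59.
After mise en place (finishes minute 49, plus 10-minute gap → minute 59), stock can start at minute 59 and finishes at minute 104.
Sauce reduction waits on stock (finishes minute 104), so it starts at minute 104 and finishes at 104 + 70 = minute 174.
All tasks are finished once the last one completes. Finish times: Mise en place at 49, Stock at 104, Sauce base at 59, The braise at 70, Sauce reduction at 174, Garnish prep at 125. The latest is minute 174.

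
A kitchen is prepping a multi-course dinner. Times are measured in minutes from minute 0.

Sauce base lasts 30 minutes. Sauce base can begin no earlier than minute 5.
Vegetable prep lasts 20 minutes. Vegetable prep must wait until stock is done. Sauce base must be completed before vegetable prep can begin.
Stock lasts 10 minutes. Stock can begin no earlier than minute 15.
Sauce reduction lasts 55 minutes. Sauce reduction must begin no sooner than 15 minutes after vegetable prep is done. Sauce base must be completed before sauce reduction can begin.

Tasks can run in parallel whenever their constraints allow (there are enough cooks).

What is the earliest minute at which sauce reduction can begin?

70

Sauce base cannot begin until its own release at minute 5. It runs from minute 5 to 5 + 30 = minute 35.
Stock waits on its own release at minute 15, so it starts at minute 15 and finishes at 15 + 10 = minute 25.
Vegetable prep has to wait for stock (finishes minute 25); sauce base (finishes minute 35). The latest of these is minute 35, so vegetable prep runs minute 35 to 35 + 20 = minute 55.
Sauce reduction waits on vegetable prep (finishes minute 55, plus 15-minute gap → minute 70); sauce base (finishes minute 35). The latest of these is minute 70, which is the earliest sauce reduction can start.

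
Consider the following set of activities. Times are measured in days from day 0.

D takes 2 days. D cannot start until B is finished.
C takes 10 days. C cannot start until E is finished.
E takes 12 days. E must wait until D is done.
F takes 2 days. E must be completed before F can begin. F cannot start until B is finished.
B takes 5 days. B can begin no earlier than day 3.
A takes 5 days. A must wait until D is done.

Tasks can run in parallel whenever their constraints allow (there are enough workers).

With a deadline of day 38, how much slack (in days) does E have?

After its own release at day 3, B can start at day 3 and finishes at day 8.
D cannot begin until B (finishes day 8). It runs from day 8 to 8 + 2 = day 10.
E waits on D (finishes day 10), so it starts at day 10 and finishes at 10 + 12 = day 22.

Working backward from the deadline:
To finish by day 38, C (duration 10) must start no later than day 28.
F has no dependents, so it just needs to finish by day 38. Starting by 38 − 2 = day 36 achieves that.
E must finish in time for C (must start by day 28); F (must start by day 36). The tightest is day 28, so E must start by 28 − 12 = day 16.
So E can start as early as day 10 and as late as day 16, giving 16 − 10 = 6 days of slack.

6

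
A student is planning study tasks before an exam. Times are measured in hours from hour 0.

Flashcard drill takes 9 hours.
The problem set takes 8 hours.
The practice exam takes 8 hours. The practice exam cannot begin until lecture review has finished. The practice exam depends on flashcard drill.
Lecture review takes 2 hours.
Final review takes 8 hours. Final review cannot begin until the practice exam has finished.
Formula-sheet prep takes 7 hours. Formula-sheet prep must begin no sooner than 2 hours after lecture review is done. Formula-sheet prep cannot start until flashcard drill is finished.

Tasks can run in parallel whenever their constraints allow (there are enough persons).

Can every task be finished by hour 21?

No

Nothing blocks flashcard drill, so it runs from hour 0 to hour 9.
Nothing blocks the problem set, so it runs from hour 0 to hour 8.
Lecture review can start immediately at hour 0; it finishes at hour 2.
Formula-sheet prep cannot start until lecture review (finishes hour 2, plus 2-hour gap → hour 4); flashcard drill (finishes hour 9). The controlling bound is hour 9, so formula-sheet prep finishes at 9 + 7 = hour 16.
For the practice exam: lecture review (finishes hour 2); flashcard drill (finishes hour 9). Taking the maximum gives a start of hour 9, and it finishes at 9 + 8 = hour 17.
Final review waits on the practice exam (finishes hour 17), so it starts at hour 17 and finishes at 17 + 8 = hour 25.
The earliest everything can be done is hour 25, which is after the deadline of 21, so it is not possible.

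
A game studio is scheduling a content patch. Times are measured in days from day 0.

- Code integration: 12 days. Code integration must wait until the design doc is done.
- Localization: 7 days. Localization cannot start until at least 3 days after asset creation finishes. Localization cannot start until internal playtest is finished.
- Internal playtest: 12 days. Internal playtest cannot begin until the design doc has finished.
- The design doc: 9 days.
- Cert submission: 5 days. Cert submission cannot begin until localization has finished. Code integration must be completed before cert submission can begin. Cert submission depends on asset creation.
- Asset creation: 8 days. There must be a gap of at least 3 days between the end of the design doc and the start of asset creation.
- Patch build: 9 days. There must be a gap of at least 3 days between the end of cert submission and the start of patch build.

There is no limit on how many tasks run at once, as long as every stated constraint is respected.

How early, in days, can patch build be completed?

The design doc can start immediately at day 0; it finishes at day 9.
Internal playtest waits on the design doc (finishes day 9), so it starts at day 9 and finishes at 9 + 12 = day 21.
After the design doc (finishes day 9), code integration can start at day 9 and finishes at day 21.
Asset creation waits on the design doc (finishes day 9, plus 3-day gap → day 12), so it starts at day 12 and finishes at 12 + 8 = day 20.
Localization cannot start until asset creation (finishes day 20, plus 3-day gap → day 23); internal playtest (finishes day 21). The controlling bound is day 23, so localization finishes at 23 + 7 = day 30.
Cert submission has to wait for localization (finishes day 30); code integration (finishes day 21); asset creation (finishes day 20). The latest of these is day 30, so cert submission runs day 30 to 30 + 5 = day 35.
After cert submission (finishes day 35, plus 3-day gap → day 38), patch build can start at day 38 and finishes at day 47.

47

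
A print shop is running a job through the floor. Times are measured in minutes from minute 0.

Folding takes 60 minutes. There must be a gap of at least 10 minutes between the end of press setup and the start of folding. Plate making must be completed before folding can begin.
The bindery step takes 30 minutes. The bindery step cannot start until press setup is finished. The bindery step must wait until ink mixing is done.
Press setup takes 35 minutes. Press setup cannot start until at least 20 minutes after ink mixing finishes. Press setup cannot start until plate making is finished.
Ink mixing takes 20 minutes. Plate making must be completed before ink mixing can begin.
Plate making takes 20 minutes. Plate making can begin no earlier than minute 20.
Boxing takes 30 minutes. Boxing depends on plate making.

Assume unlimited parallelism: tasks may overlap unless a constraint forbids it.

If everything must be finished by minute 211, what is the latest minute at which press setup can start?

106

Nothing follows folding; the deadline of minute 211 is its only limit. It must start by 211 − 60 = minute 151.
The bindery step must finish by minute 211; it takes 30 minutes, so it must start by 211 − 30 = minute 181.
Press setup feeds folding (must start by minute 151, minus 10-minute gap → minute 141); the bindery step (must start by minute 181). Taking the minimum, press setup must finish by minute 141 and start by 141 − 35 = minute 106.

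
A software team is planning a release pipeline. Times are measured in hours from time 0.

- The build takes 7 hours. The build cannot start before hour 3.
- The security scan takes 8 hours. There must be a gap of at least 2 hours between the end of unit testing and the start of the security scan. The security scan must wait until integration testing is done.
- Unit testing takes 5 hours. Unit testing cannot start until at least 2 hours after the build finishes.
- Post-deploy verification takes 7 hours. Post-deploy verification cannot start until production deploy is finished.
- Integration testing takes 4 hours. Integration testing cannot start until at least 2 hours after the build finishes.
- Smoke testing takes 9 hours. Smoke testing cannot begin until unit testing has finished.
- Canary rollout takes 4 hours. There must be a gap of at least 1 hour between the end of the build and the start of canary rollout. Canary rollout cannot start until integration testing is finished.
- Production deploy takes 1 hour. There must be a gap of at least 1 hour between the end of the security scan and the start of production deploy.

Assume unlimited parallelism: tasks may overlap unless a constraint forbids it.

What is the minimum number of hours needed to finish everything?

36

The build cannot begin until its own release at hour 3. It runs from hour 3 to 3 + 7 = hour 10.
Integration testing waits on the build (finishes hour 10, plus 2-hour gap → hour 12), so it starts at hour 12 and finishes at 12 + 4 = hour 16.
Canary rollout has to wait for the build (finishes hour 10, plus 1-hour gap → hour 11); integration testing (finishes hour 16). The latest of these is hour 16, so canary rollout runs hour 16 to 16 + 4 = hour 20.
Unit testing waits on the build (finishes hour 10, plus 2-hour gap → hour 12), so it starts at hour 12 and finishes at 12 + 5 = hour 17.
After unit testing (finishes hour 17), smoke testing can start at hour 17 and finishes at hour 26.
For the security scan: unit testing (finishes hour 17, plus 2-hour gap → hour 19); integration testing (finishes hour 16). Taking the maximum gives a start of hour 19, and it finishes at 19 + 8 = hour 27.
Production deploy waits on the security scan (finishes hour 27, plus 1-hour gap → hour 28), so it starts at hour 28 and finishes at 28 + 1 = hour 29.
Post-deploy verification waits on production deploy (finishes hour 29), so it starts at hour 29 and finishes at 29 + 7 = hour 36.
All tasks are finished once the last one completes. Finish times: The build at 10, Unit testing at 17, Integration testing at 16, The security scan at 27, Smoke testing at 26, Canary rollout at 20, Production deploy at 29, Post-deploy verification at 36. The latest is hour 36.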